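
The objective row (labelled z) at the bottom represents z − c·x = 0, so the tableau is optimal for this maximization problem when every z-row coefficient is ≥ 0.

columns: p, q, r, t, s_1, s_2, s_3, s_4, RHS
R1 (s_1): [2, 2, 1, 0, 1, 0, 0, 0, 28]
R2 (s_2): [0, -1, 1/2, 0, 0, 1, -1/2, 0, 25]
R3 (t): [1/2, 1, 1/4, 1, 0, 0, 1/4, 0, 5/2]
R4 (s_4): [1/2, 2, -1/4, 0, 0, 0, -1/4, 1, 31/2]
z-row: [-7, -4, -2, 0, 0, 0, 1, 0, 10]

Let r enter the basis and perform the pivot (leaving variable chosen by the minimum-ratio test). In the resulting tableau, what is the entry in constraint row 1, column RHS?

18

Ratio test on column r — row 1: 28/1 = 28; row 2: 25/(1/2) = 50; row 3: (5/2)/(1/4) = 10; row 4: entry -1/4 ≤ 0. Minimum is 10 at row 3 (t leaves); pivot element 1/4.
Divide row 3 by 1/4; eliminate column r from the other rows.
Row 1 update in column RHS: 28 − 1·10 = 18.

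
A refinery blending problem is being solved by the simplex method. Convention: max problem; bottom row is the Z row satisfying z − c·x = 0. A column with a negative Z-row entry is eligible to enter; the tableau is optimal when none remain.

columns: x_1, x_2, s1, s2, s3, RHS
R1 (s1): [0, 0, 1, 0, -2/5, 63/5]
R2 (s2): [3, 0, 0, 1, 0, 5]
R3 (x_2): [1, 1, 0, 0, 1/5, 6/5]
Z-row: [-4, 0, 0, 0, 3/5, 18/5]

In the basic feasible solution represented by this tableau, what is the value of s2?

5

s2 is basic (row 2); its value is the RHS of that row, 5.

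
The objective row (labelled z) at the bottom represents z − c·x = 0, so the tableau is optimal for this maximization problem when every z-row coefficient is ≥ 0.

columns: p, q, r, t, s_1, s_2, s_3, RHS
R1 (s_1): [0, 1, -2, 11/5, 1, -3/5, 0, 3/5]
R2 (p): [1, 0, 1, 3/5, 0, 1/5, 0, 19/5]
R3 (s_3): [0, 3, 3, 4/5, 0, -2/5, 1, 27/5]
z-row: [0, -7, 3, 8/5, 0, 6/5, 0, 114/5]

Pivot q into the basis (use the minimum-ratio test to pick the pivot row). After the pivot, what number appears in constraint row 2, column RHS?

Ratio test on column q — row 1: (3/5)/1 = 3/5; row 2: entry 0 ≤ 0; row 3: (27/5)/3 = 9/5. Minimum is 3/5 at row 1 (s_1 leaves); pivot element 1.
Divide row 1 by 1; eliminate column q from the other rows.
Row 2 update in column RHS: 19/5 − 0·(3/5) = 19/5.

19/5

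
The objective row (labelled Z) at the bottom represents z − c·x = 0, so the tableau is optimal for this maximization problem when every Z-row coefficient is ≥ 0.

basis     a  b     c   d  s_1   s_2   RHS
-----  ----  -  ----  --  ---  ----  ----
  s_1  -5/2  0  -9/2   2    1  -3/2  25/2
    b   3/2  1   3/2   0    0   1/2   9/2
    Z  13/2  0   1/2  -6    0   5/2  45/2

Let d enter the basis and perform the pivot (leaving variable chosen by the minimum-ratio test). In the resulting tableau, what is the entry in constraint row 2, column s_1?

Ratio test on column d — row 1: (25/2)/2 = 25/4; row 2: entry 0 ≤ 0. Minimum is 25/4 at row 1 (s_1 leaves); pivot element 2.
Divide row 1 by 2; eliminate column d from the other rows.
Row 2 update in column s_1: 0 − 0·(1/2) = 0.

0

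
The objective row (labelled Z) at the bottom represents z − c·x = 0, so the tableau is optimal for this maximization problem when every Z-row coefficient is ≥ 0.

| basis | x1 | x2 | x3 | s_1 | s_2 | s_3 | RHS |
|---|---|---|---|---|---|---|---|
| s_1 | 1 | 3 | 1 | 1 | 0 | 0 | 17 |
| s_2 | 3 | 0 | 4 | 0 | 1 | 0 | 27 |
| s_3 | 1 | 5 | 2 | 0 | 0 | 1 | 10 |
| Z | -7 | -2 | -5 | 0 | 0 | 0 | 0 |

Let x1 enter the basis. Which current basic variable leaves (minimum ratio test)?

s_2

Column x1 entries and ratios — s_1: 17/1 = 17; s_2: 27/3 = 9; s_3: 10/1 = 10.
Smallest ratio is 9 in the row of s_2, so s_2 leaves.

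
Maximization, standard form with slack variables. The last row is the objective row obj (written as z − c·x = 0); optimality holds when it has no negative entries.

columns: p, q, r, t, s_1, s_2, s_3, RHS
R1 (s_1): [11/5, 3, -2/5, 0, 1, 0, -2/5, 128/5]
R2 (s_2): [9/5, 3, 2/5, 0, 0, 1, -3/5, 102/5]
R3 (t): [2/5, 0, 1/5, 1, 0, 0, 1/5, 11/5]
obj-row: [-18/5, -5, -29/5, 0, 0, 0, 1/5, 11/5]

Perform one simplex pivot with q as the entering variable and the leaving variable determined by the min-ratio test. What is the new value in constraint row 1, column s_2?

-1

Ratio test on column q — row 1: (128/5)/3 = 128/15; row 2: (102/5)/3 = 34/5; row 3: entry 0 ≤ 0. Minimum is 34/5 at row 2 (s_2 leaves); pivot element 3.
Divide row 2 by 3; eliminate column q from the other rows.
Row 1 update in column s_2: 0 − 3·(1/3) = -1.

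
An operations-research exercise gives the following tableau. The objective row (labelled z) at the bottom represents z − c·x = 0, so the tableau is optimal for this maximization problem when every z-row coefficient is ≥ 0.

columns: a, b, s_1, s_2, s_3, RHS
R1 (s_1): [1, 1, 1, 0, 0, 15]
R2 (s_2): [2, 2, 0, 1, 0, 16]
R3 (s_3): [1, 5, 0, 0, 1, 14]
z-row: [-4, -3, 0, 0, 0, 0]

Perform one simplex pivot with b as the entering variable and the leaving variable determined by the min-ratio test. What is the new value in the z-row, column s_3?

Ratio test on column b — row 1: 15/1 = 15; row 2: 16/2 = 8; row 3: 14/5 = 14/5. Minimum is 14/5 at row 3 (s_3 leaves); pivot element 5.
Divide row 3 by 5; eliminate column b from the other rows.
z-row update in column s_3: 0 − (-3)·(1/5) = 3/5.

3/5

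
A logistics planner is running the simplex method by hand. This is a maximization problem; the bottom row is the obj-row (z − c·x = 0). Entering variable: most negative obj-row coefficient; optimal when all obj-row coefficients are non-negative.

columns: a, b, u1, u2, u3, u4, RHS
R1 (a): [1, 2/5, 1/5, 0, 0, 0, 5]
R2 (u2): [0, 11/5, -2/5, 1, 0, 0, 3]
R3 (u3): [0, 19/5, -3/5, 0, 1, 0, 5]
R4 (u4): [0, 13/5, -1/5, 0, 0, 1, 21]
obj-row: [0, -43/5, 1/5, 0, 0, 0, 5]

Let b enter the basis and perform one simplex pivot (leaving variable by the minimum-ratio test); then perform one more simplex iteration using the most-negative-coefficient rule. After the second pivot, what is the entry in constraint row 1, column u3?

Ratio test on column b — row 1: 5/(2/5) = 25/2; row 2: 3/(11/5) = 15/11; row 3: 5/(19/5) = 25/19; row 4: 21/(13/5) = 105/13. Minimum is 25/19 at row 3 (u3 leaves); pivot element 19/5.
Divide row 3 by 19/5; eliminate column b from the other rows.
Second iteration: most negative obj-row entry is -22/19 in column u1, so u1 enters.
Ratio test on column u1 — row 1: (85/19)/(5/19) = 17; row 2: entry -1/19 ≤ 0; row 3: entry -3/19 ≤ 0; row 4: (334/19)/(4/19) = 167/2. Minimum is 17 at row 1 (a leaves); pivot element 5/19.
Divide row 1 by 5/19; eliminate column u1 from the other rows.
After both pivots, the entry at constraint row 1, column u3 is -2/5.

-2/5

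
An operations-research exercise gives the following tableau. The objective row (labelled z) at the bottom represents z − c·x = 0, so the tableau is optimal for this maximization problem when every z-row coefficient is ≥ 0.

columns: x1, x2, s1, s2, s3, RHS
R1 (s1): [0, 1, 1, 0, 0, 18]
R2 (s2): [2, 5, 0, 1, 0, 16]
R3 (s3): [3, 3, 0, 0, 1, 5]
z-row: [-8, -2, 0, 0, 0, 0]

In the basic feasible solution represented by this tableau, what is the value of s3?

5

s3 is basic (row 3); its value is the RHS of that row, 5.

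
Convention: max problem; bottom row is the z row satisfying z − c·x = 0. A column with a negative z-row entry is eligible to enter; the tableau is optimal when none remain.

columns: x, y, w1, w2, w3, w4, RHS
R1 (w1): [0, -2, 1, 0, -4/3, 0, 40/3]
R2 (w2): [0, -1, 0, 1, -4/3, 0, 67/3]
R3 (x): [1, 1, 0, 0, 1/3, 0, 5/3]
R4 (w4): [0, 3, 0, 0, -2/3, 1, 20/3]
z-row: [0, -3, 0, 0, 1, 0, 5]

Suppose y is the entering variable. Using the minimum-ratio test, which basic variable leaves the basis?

x

Column y entries and ratios — w1: -2 ≤ 0, skip; w2: -1 ≤ 0, skip; x: (5/3)/1 = 5/3; w4: (20/3)/3 = 20/9.
Smallest ratio is 5/3 in the row of x, so x leaves.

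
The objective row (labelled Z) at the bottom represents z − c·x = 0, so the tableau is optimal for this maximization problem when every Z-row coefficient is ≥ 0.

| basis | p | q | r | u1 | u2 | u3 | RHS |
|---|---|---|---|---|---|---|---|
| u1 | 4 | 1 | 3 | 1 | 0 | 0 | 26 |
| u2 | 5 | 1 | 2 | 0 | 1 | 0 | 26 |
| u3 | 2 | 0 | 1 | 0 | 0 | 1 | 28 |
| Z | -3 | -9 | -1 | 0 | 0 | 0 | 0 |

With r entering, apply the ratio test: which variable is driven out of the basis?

Column r entries and ratios — u1: 26/3 = 26/3; u2: 26/2 = 13; u3: 28/1 = 28.
Smallest ratio is 26/3 in the row of u1, so u1 leaves.

u1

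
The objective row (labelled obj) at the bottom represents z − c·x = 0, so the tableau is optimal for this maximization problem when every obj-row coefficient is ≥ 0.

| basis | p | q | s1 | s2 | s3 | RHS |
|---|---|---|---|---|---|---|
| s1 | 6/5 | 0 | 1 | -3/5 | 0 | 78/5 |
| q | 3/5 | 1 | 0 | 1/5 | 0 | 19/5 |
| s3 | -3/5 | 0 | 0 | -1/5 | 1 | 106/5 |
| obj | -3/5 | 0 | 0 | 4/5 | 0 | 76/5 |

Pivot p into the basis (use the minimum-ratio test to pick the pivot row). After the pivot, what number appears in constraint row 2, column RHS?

Ratio test on column p — row 1: (78/5)/(6/5) = 13; row 2: (19/5)/(3/5) = 19/3; row 3: entry -3/5 ≤ 0. Minimum is 19/3 at row 2 (q leaves); pivot element 3/5.
Divide row 2 by 3/5; eliminate column p from the other rows.
In the new row 2, the RHS entry is the old entry divided by the pivot: (19/5)/(3/5) = 19/3.

19/3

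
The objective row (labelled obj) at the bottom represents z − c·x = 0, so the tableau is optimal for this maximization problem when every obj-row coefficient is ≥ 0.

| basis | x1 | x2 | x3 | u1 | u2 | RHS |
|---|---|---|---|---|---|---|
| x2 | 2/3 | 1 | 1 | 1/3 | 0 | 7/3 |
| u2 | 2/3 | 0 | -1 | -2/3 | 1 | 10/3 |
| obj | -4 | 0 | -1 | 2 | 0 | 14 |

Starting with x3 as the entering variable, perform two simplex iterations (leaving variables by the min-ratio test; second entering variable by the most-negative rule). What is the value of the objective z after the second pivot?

28

Ratio test on column x3 — row 1: (7/3)/1 = 7/3; row 2: entry -1 ≤ 0. Minimum is 7/3 at row 1 (x2 leaves); pivot element 1.
Pivot on row 1; the obj-row RHS becomes 14 − (-1)·(7/3) = 49/3.
Next entering variable (most negative obj-row entry -10/3): x1.
Ratio test on column x1 — row 1: (7/3)/(2/3) = 7/2; row 2: (17/3)/(4/3) = 17/4. Minimum is 7/2 at row 1 (x3 leaves); pivot element 2/3.
After the second pivot the obj-row RHS is 49/3 − (-10/3)·(7/2) = 28.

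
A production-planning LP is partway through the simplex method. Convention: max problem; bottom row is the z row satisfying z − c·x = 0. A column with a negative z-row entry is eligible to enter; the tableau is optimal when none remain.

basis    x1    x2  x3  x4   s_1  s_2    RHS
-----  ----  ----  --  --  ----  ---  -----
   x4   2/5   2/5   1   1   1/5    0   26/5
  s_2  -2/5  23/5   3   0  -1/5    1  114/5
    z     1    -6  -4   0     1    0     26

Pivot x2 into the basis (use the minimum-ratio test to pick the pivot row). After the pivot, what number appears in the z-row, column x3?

-2/23

Ratio test on column x2 — row 1: (26/5)/(2/5) = 13; row 2: (114/5)/(23/5) = 114/23. Minimum is 114/23 at row 2 (s_2 leaves); pivot element 23/5.
Divide row 2 by 23/5; eliminate column x2 from the other rows.
z-row update in column x3: -4 − (-6)·(15/23) = -2/23.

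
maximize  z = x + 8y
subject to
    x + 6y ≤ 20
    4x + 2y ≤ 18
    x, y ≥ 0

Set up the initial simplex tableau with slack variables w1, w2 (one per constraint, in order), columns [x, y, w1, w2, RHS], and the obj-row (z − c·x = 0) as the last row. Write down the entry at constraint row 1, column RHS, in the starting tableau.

The RHS of constraint 1 is b_1 = 20.

20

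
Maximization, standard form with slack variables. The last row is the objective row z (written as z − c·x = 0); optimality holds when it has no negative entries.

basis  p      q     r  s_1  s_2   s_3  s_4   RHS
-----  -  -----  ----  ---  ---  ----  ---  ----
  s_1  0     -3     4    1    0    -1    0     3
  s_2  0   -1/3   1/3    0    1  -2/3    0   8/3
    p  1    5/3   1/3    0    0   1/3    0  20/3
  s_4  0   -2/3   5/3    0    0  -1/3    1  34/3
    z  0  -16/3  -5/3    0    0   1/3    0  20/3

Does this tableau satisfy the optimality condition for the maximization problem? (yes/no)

no

The z-row has a negative entry -16/3 in column q, so it is not optimal.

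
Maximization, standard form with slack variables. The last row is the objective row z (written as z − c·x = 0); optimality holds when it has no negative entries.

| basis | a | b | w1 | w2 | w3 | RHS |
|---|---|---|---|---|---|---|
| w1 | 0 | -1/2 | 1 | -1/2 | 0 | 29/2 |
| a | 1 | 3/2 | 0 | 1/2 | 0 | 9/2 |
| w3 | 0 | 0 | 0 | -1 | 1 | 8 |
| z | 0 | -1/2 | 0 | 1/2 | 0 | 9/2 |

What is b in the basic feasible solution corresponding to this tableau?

0

b is not in the basis, so in the current basic feasible solution b = 0.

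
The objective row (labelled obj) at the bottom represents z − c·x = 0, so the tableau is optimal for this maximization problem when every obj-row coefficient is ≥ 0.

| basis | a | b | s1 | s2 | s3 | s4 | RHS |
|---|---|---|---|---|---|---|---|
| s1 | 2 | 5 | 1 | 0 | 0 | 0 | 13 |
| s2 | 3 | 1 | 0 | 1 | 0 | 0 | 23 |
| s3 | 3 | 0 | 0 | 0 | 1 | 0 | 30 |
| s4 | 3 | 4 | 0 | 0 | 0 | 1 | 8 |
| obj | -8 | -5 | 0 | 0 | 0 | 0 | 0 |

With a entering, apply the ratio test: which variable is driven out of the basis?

Column a entries and ratios — s1: 13/2 = 13/2; s2: 23/3 = 23/3; s3: 30/3 = 10; s4: 8/3 = 8/3.
Smallest ratio is 8/3 in the row of s4, so s4 leaves.

s4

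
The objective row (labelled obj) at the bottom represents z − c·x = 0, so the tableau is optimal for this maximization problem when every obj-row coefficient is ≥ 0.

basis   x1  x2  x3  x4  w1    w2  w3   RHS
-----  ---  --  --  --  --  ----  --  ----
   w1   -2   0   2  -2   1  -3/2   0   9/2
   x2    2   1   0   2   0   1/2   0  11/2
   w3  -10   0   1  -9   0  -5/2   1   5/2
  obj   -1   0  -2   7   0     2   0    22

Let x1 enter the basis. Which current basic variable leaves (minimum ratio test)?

Column x1 entries and ratios — w1: -2 ≤ 0, skip; x2: (11/2)/2 = 11/4; w3: -10 ≤ 0, skip.
Smallest ratio is 11/4 in the row of x2, so x2 leaves.

x2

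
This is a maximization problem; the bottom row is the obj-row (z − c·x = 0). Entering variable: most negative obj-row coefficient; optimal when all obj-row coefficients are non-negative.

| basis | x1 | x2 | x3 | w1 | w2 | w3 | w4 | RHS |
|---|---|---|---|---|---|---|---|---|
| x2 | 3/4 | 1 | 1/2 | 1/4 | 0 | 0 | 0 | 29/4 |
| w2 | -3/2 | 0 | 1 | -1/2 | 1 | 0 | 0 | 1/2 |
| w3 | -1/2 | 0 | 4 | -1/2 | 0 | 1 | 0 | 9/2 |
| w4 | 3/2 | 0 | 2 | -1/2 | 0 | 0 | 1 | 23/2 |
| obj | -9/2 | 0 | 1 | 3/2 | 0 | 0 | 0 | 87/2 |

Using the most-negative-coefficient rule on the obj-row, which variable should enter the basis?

x1

Negative obj-row entries: x1: -9/2.
The most negative is -9/2 in column x1, so x1 enters.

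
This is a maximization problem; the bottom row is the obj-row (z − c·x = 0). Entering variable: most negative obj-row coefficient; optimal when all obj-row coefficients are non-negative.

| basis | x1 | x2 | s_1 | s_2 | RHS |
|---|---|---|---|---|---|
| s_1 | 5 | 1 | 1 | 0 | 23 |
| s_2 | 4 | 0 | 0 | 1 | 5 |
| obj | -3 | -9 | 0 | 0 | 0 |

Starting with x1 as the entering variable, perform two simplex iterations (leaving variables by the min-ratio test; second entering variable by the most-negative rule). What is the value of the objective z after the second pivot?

Ratio test on column x1 — row 1: 23/5 = 23/5; row 2: 5/4 = 5/4. Minimum is 5/4 at row 2 (s_2 leaves); pivot element 4.
Pivot on row 2; the obj-row RHS becomes 0 − (-3)·(5/4) = 15/4.
Next entering variable (most negative obj-row entry -9): x2.
Ratio test on column x2 — row 1: (67/4)/1 = 67/4; row 2: entry 0 ≤ 0. Minimum is 67/4 at row 1 (s_1 leaves); pivot element 1.
After the second pivot the obj-row RHS is 15/4 − (-9)·(67/4) = 309/2.

309/2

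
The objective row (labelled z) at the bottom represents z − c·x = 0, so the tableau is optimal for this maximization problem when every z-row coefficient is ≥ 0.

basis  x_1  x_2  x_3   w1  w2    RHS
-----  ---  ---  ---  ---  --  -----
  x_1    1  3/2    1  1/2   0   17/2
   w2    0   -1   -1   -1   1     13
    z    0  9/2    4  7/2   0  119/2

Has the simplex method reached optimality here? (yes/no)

Every z-row coefficient is ≥ 0, so the tableau is optimal.

yes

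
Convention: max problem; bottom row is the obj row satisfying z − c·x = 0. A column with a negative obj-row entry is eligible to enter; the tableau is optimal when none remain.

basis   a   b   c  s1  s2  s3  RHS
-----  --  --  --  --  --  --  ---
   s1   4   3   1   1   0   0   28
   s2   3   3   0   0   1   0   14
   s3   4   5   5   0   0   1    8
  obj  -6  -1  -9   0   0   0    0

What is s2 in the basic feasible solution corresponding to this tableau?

14

s2 is basic (row 2); its value is the RHS of that row, 14.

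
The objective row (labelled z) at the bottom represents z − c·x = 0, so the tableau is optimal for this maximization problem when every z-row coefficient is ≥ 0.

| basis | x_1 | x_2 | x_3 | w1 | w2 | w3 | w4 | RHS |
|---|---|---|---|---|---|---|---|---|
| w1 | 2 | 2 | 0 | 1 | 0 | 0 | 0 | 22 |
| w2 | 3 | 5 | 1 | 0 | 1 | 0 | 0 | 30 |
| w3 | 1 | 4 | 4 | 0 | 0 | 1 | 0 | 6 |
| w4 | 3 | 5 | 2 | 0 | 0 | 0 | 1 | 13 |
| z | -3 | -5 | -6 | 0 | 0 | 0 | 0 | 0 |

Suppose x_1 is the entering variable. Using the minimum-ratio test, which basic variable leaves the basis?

w4

Column x_1 entries and ratios — w1: 22/2 = 11; w2: 30/3 = 10; w3: 6/1 = 6; w4: 13/3 = 13/3.
Smallest ratio is 13/3 in the row of w4, so w4 leaves.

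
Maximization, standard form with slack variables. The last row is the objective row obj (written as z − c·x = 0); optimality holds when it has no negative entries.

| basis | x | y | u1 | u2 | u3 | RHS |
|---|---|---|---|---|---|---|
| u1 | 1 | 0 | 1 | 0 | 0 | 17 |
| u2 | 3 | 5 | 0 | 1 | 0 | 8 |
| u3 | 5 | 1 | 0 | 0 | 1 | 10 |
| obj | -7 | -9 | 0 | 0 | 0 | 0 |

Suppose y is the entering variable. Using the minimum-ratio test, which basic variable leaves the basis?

u2

Column y entries and ratios — u1: 0 ≤ 0, skip; u2: 8/5 = 8/5; u3: 10/1 = 10.
Smallest ratio is 8/5 in the row of u2, so u2 leaves.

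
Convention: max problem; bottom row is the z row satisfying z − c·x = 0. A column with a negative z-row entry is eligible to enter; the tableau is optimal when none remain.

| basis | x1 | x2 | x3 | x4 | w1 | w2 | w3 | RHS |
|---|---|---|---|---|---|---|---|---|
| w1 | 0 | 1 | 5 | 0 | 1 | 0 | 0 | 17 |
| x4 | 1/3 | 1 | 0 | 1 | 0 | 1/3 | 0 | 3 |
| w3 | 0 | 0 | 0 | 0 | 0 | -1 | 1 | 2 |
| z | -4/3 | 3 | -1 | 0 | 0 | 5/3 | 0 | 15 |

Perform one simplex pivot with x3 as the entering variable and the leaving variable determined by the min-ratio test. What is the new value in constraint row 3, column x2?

0

Ratio test on column x3 — row 1: 17/5 = 17/5; row 2: entry 0 ≤ 0; row 3: entry 0 ≤ 0. Minimum is 17/5 at row 1 (w1 leaves); pivot element 5.
Divide row 1 by 5; eliminate column x3 from the other rows.
Row 3 update in column x2: 0 − 0·(1/5) = 0.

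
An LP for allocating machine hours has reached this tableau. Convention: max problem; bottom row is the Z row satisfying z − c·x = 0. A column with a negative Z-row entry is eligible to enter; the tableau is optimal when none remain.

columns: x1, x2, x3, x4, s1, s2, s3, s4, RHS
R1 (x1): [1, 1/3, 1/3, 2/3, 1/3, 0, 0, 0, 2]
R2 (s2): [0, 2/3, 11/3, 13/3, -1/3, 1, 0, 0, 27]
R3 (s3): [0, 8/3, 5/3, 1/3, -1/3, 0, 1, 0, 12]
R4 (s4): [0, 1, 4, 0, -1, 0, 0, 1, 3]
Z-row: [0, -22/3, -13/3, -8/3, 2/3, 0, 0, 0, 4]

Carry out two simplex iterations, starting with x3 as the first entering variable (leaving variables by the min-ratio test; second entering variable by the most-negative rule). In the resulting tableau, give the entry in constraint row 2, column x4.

Ratio test on column x3 — row 1: 2/(1/3) = 6; row 2: 27/(11/3) = 81/11; row 3: 12/(5/3) = 36/5; row 4: 3/4 = 3/4. Minimum is 3/4 at row 4 (s4 leaves); pivot element 4.
Divide row 4 by 4; eliminate column x3 from the other rows.
Second iteration: most negative Z-row entry is -25/4 in column x2, so x2 enters.
Ratio test on column x2 — row 1: (7/4)/(1/4) = 7; row 2: entry -1/4 ≤ 0; row 3: (43/4)/(9/4) = 43/9; row 4: (3/4)/(1/4) = 3. Minimum is 3 at row 4 (x3 leaves); pivot element 1/4.
Divide row 4 by 1/4; eliminate column x2 from the other rows.
After both pivots, the entry at constraint row 2, column x4 is 13/3.

13/3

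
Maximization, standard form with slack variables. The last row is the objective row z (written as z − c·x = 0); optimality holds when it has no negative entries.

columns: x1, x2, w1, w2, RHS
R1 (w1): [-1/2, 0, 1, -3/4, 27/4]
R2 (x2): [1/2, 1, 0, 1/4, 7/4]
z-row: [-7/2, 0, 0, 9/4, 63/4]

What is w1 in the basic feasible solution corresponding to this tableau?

27/4

w1 is basic (row 1); its value is the RHS of that row, 27/4.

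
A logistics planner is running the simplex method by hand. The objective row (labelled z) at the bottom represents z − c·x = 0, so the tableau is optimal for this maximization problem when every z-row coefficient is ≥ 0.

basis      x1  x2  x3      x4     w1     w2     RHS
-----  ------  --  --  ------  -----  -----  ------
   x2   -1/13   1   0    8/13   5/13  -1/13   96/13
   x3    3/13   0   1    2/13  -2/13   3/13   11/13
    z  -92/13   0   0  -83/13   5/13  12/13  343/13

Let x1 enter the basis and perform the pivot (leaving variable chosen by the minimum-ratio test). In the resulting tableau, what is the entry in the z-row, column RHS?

157/3

Ratio test on column x1 — row 1: entry -1/13 ≤ 0; row 2: (11/13)/(3/13) = 11/3. Minimum is 11/3 at row 2 (x3 leaves); pivot element 3/13.
Divide row 2 by 3/13; eliminate column x1 from the other rows.
z-row update in column RHS: 343/13 − (-92/13)·(11/3) = 157/3.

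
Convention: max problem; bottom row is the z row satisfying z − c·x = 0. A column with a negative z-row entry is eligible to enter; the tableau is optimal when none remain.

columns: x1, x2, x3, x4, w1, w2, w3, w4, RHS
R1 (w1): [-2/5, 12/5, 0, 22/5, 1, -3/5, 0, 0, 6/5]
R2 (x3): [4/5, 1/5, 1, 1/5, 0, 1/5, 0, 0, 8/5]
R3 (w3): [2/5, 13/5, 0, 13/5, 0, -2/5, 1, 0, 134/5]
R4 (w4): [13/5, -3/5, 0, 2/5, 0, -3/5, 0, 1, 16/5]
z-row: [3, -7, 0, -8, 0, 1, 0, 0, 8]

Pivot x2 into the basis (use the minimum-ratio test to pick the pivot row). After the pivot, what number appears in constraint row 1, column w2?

Ratio test on column x2 — row 1: (6/5)/(12/5) = 1/2; row 2: (8/5)/(1/5) = 8; row 3: (134/5)/(13/5) = 134/13; row 4: entry -3/5 ≤ 0. Minimum is 1/2 at row 1 (w1 leaves); pivot element 12/5.
Divide row 1 by 12/5; eliminate column x2 from the other rows.
In the new row 1, the w2 entry is the old entry divided by the pivot: (-3/5)/(12/5) = -1/4.

-1/4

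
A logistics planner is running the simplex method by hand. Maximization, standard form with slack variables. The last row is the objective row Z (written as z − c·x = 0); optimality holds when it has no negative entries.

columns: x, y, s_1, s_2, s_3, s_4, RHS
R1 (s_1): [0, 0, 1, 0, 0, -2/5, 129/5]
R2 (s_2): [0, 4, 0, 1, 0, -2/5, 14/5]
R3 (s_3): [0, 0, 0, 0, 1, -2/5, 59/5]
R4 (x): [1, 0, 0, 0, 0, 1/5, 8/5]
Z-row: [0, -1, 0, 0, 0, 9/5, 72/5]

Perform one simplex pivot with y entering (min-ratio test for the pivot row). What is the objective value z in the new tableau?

151/10

Ratio test on column y — row 1: entry 0 ≤ 0; row 2: (14/5)/4 = 7/10; row 3: entry 0 ≤ 0; row 4: entry 0 ≤ 0. Minimum is 7/10 at row 2 (s_2 leaves); pivot element 4.
Pivot on row 2; the Z-row RHS becomes 72/5 − (-1)·(7/10) = 151/10.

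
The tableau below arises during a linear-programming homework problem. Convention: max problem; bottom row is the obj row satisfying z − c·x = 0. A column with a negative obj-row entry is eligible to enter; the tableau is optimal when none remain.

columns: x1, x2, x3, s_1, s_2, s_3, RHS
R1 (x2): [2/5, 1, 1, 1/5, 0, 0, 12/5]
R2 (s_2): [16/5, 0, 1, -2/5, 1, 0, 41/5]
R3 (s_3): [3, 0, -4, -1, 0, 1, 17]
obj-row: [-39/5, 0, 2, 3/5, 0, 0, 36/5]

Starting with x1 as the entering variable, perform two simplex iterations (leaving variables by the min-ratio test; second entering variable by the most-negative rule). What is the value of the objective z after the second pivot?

Ratio test on column x1 — row 1: (12/5)/(2/5) = 6; row 2: (41/5)/(16/5) = 41/16; row 3: 17/3 = 17/3. Minimum is 41/16 at row 2 (s_2 leaves); pivot element 16/5.
Pivot on row 2; the obj-row RHS becomes 36/5 − (-39/5)·(41/16) = 435/16.
Next entering variable (most negative obj-row entry -3/8): s_1.
Ratio test on column s_1 — row 1: (11/8)/(1/4) = 11/2; row 2: entry -1/8 ≤ 0; row 3: entry -5/8 ≤ 0. Minimum is 11/2 at row 1 (x2 leaves); pivot element 1/4.
After the second pivot the obj-row RHS is 435/16 − (-3/8)·(11/2) = 117/4.

117/4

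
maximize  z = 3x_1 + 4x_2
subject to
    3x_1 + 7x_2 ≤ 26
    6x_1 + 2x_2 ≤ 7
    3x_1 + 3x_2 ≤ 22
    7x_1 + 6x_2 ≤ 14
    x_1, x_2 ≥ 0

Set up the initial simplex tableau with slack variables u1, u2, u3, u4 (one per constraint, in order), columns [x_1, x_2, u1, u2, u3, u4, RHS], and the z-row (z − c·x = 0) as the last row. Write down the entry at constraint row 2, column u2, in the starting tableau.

Slack u2 belongs to constraint 2; its column is the unit vector e_2, so the entry in row 2 is 1.

1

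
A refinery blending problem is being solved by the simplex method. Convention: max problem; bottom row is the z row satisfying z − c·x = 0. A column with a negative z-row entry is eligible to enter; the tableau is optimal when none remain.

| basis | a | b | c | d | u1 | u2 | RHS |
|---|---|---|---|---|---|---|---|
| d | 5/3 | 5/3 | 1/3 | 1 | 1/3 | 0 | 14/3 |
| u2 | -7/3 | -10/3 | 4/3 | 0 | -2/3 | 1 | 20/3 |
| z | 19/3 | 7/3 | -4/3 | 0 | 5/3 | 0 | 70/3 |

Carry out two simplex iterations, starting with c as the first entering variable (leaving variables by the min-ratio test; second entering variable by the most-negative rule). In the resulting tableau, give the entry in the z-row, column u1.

6/5

Ratio test on column c — row 1: (14/3)/(1/3) = 14; row 2: (20/3)/(4/3) = 5. Minimum is 5 at row 2 (u2 leaves); pivot element 4/3.
Divide row 2 by 4/3; eliminate column c from the other rows.
Second iteration: most negative z-row entry is -1 in column b, so b enters.
Ratio test on column b — row 1: 3/(5/2) = 6/5; row 2: entry -5/2 ≤ 0. Minimum is 6/5 at row 1 (d leaves); pivot element 5/2.
Divide row 1 by 5/2; eliminate column b from the other rows.
After both pivots, the entry at the z-row, column u1 is 6/5.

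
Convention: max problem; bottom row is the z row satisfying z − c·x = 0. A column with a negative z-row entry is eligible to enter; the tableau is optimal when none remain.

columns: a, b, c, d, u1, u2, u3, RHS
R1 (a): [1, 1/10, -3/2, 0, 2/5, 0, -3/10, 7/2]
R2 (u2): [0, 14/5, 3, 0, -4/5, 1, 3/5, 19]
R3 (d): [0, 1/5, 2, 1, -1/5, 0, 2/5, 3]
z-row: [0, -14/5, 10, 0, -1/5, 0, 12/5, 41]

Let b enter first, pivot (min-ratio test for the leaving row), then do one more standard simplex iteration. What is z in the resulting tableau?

Ratio test on column b — row 1: (7/2)/(1/10) = 35; row 2: 19/(14/5) = 95/14; row 3: 3/(1/5) = 15. Minimum is 95/14 at row 2 (u2 leaves); pivot element 14/5.
Pivot on row 2; the z-row RHS becomes 41 − (-14/5)·(95/14) = 60.
Next entering variable (most negative z-row entry -1): u1.
Ratio test on column u1 — row 1: (79/28)/(3/7) = 79/12; row 2: entry -2/7 ≤ 0; row 3: entry -1/7 ≤ 0. Minimum is 79/12 at row 1 (a leaves); pivot element 3/7.
After the second pivot the z-row RHS is 60 − (-1)·(79/12) = 799/12.

799/12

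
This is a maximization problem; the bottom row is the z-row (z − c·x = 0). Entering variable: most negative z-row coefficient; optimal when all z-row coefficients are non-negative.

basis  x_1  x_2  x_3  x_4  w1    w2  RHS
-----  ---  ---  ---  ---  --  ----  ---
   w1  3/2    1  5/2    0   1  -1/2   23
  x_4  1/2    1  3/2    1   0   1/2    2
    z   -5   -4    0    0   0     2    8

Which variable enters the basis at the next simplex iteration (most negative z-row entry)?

Negative z-row entries: x_1: -5, x_2: -4.
The most negative is -5 in column x_1, so x_1 enters.

x_1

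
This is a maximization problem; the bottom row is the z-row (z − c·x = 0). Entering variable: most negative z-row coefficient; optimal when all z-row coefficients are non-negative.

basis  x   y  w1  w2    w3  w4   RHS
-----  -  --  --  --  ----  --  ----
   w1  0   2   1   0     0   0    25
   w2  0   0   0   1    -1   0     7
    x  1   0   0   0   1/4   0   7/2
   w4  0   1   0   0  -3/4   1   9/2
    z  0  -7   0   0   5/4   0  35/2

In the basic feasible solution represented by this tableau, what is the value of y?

y is not in the basis, so in the current basic feasible solution y = 0.

0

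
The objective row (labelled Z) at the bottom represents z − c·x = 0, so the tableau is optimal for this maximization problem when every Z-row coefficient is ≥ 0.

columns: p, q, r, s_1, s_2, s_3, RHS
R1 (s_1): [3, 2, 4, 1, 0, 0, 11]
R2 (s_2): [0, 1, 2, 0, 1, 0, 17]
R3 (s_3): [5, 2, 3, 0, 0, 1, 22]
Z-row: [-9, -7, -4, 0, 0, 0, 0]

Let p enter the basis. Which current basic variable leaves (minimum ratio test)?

Column p entries and ratios — s_1: 11/3 = 11/3; s_2: 0 ≤ 0, skip; s_3: 22/5 = 22/5.
Smallest ratio is 11/3 in the row of s_1, so s_1 leaves.

s_1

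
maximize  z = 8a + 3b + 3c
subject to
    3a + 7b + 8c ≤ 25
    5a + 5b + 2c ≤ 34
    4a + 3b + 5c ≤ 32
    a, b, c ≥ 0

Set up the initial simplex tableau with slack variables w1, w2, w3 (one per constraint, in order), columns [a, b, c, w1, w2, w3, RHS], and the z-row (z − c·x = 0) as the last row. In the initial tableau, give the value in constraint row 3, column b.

3

Constraint 3 has coefficient 3 on b.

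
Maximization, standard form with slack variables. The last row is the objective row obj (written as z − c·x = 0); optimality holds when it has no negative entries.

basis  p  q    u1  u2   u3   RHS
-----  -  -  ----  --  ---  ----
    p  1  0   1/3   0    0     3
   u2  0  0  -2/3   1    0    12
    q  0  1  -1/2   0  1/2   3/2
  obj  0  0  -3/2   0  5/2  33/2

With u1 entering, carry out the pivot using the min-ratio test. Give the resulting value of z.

Ratio test on column u1 — row 1: 3/(1/3) = 9; row 2: entry -2/3 ≤ 0; row 3: entry -1/2 ≤ 0. Minimum is 9 at row 1 (p leaves); pivot element 1/3.
Pivot on row 1; the obj-row RHS becomes 33/2 − (-3/2)·9 = 30.

30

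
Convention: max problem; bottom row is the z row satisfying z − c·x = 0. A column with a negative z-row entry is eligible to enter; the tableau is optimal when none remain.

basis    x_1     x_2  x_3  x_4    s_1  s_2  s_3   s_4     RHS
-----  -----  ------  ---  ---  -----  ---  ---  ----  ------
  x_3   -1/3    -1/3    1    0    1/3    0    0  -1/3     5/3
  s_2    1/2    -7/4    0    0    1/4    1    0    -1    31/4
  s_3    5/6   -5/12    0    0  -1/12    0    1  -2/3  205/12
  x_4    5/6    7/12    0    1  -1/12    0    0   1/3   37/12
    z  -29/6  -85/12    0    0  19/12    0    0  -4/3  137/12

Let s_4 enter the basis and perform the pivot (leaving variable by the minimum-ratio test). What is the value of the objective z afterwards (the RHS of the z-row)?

95/4

Ratio test on column s_4 — row 1: entry -1/3 ≤ 0; row 2: entry -1 ≤ 0; row 3: entry -2/3 ≤ 0; row 4: (37/12)/(1/3) = 37/4. Minimum is 37/4 at row 4 (x_4 leaves); pivot element 1/3.
Pivot on row 4; the z-row RHS becomes 137/12 − (-4/3)·(37/4) = 95/4.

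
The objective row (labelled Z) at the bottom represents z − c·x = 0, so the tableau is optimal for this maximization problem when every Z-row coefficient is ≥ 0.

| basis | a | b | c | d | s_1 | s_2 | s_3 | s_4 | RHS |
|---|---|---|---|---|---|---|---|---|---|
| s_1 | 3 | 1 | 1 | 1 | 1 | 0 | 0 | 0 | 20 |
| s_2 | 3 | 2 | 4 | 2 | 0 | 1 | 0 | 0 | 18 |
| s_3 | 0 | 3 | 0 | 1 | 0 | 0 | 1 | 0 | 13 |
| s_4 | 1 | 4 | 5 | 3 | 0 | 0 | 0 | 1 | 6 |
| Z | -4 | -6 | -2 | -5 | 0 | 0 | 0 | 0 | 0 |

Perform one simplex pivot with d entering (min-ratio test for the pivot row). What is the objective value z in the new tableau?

Ratio test on column d — row 1: 20/1 = 20; row 2: 18/2 = 9; row 3: 13/1 = 13; row 4: 6/3 = 2. Minimum is 2 at row 4 (s_4 leaves); pivot element 3.
Pivot on row 4; the Z-row RHS becomes 0 − (-5)·2 = 10.

10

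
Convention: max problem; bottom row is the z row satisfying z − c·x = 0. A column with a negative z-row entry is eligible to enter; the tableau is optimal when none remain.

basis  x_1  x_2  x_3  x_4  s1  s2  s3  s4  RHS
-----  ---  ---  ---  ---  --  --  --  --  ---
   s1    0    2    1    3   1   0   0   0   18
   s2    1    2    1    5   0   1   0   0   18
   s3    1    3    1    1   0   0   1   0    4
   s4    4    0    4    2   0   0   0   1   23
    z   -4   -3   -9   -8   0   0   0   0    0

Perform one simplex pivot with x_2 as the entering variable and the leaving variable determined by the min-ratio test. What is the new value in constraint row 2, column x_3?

1/3

Ratio test on column x_2 — row 1: 18/2 = 9; row 2: 18/2 = 9; row 3: 4/3 = 4/3; row 4: entry 0 ≤ 0. Minimum is 4/3 at row 3 (s3 leaves); pivot element 3.
Divide row 3 by 3; eliminate column x_2 from the other rows.
Row 2 update in column x_3: 1 − 2·(1/3) = 1/3.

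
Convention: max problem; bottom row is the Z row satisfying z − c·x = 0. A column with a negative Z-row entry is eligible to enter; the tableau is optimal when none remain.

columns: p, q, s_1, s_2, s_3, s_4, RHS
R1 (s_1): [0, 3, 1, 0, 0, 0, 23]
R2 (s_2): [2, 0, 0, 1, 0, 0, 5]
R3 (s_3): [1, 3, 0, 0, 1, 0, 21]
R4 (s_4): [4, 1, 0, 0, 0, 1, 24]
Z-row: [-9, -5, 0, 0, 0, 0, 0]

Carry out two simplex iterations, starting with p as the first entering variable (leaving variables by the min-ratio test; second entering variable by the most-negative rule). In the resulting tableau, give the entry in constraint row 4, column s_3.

Ratio test on column p — row 1: entry 0 ≤ 0; row 2: 5/2 = 5/2; row 3: 21/1 = 21; row 4: 24/4 = 6. Minimum is 5/2 at row 2 (s_2 leaves); pivot element 2.
Divide row 2 by 2; eliminate column p from the other rows.
Second iteration: most negative Z-row entry is -5 in column q, so q enters.
Ratio test on column q — row 1: 23/3 = 23/3; row 2: entry 0 ≤ 0; row 3: (37/2)/3 = 37/6; row 4: 14/1 = 14. Minimum is 37/6 at row 3 (s_3 leaves); pivot element 3.
Divide row 3 by 3; eliminate column q from the other rows.
After both pivots, the entry at constraint row 4, column s_3 is -1/3.

-1/3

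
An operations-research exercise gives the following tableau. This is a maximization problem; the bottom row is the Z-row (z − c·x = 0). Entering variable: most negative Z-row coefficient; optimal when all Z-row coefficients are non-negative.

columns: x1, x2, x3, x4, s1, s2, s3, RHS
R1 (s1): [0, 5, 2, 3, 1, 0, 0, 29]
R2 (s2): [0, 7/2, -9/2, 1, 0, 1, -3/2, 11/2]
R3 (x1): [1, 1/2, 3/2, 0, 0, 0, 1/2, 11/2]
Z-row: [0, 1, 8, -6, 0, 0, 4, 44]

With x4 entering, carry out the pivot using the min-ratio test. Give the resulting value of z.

77

Ratio test on column x4 — row 1: 29/3 = 29/3; row 2: (11/2)/1 = 11/2; row 3: entry 0 ≤ 0. Minimum is 11/2 at row 2 (s2 leaves); pivot element 1.
Pivot on row 2; the Z-row RHS becomes 44 − (-6)·(11/2) = 77.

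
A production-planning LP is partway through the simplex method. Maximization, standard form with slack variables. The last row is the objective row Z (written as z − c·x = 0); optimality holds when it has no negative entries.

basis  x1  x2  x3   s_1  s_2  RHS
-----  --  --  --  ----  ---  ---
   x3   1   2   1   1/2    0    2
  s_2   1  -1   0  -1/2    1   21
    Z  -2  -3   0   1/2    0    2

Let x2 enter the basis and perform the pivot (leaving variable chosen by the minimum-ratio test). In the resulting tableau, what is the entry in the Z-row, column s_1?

5/4

Ratio test on column x2 — row 1: 2/2 = 1; row 2: entry -1 ≤ 0. Minimum is 1 at row 1 (x3 leaves); pivot element 2.
Divide row 1 by 2; eliminate column x2 from the other rows.
Z-row update in column s_1: 1/2 − (-3)·(1/4) = 5/4.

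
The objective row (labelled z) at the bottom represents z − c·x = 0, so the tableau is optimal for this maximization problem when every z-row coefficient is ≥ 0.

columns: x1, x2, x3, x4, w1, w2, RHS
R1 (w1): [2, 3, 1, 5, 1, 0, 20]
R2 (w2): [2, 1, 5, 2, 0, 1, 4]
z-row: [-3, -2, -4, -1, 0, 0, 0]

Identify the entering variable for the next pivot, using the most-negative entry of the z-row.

x3

Negative z-row entries: x1: -3, x2: -2, x3: -4, x4: -1.
The most negative is -4 in column x3, so x3 enters.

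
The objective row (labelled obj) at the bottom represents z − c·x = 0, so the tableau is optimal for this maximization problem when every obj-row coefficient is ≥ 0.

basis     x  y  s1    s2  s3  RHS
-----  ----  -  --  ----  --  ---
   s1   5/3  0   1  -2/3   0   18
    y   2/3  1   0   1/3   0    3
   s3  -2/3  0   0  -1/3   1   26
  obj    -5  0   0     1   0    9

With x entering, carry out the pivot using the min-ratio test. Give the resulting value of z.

Ratio test on column x — row 1: 18/(5/3) = 54/5; row 2: 3/(2/3) = 9/2; row 3: entry -2/3 ≤ 0. Minimum is 9/2 at row 2 (y leaves); pivot element 2/3.
Pivot on row 2; the obj-row RHS becomes 9 − (-5)·(9/2) = 63/2.

63/2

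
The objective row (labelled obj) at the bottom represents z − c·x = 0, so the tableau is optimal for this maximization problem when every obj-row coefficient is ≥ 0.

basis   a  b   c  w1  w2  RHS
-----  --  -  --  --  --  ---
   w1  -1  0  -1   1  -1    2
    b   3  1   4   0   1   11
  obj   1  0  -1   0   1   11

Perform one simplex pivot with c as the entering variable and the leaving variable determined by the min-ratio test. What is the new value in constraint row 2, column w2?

1/4

Ratio test on column c — row 1: entry -1 ≤ 0; row 2: 11/4 = 11/4. Minimum is 11/4 at row 2 (b leaves); pivot element 4.
Divide row 2 by 4; eliminate column c from the other rows.
In the new row 2, the w2 entry is the old entry divided by the pivot: 1/4 = 1/4.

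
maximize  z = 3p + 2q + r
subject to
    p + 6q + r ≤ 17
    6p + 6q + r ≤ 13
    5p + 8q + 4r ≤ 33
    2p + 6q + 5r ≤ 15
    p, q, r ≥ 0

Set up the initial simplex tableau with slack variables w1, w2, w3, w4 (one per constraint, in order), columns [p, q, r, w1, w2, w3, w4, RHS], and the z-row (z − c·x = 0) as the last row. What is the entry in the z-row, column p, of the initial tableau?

The z-row carries the negated objective coefficients: the p entry is -3.

-3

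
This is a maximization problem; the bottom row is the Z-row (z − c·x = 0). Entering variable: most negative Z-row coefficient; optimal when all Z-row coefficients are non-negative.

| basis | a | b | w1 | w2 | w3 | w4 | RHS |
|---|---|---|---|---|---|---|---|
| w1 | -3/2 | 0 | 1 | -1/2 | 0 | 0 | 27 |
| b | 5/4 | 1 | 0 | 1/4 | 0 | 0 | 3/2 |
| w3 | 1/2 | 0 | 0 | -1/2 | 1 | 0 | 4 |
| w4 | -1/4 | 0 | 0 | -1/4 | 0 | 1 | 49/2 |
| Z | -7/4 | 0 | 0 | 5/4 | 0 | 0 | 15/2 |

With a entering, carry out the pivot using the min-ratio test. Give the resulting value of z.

Ratio test on column a — row 1: entry -3/2 ≤ 0; row 2: (3/2)/(5/4) = 6/5; row 3: 4/(1/2) = 8; row 4: entry -1/4 ≤ 0. Minimum is 6/5 at row 2 (b leaves); pivot element 5/4.
Pivot on row 2; the Z-row RHS becomes 15/2 − (-7/4)·(6/5) = 48/5.

48/5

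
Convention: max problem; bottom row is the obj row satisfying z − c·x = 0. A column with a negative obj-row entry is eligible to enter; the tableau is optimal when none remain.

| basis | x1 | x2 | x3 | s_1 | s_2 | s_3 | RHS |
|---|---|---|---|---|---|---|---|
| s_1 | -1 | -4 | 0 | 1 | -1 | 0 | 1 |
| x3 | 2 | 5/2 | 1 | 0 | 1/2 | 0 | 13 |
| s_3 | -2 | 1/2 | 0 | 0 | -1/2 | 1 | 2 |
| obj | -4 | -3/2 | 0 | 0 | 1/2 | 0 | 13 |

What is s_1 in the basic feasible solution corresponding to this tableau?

1

s_1 is basic (row 1); its value is the RHS of that row, 1.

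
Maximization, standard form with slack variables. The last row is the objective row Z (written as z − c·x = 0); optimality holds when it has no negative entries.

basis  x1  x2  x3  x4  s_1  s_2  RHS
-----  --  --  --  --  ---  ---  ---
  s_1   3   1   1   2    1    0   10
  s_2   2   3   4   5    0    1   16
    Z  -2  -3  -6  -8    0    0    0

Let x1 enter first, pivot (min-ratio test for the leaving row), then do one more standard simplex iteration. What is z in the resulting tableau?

260/11

Ratio test on column x1 — row 1: 10/3 = 10/3; row 2: 16/2 = 8. Minimum is 10/3 at row 1 (s_1 leaves); pivot element 3.
Pivot on row 1; the Z-row RHS becomes 0 − (-2)·(10/3) = 20/3.
Next entering variable (most negative Z-row entry -20/3): x4.
Ratio test on column x4 — row 1: (10/3)/(2/3) = 5; row 2: (28/3)/(11/3) = 28/11. Minimum is 28/11 at row 2 (s_2 leaves); pivot element 11/3.
After the second pivot the Z-row RHS is 20/3 − (-20/3)·(28/11) = 260/11.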